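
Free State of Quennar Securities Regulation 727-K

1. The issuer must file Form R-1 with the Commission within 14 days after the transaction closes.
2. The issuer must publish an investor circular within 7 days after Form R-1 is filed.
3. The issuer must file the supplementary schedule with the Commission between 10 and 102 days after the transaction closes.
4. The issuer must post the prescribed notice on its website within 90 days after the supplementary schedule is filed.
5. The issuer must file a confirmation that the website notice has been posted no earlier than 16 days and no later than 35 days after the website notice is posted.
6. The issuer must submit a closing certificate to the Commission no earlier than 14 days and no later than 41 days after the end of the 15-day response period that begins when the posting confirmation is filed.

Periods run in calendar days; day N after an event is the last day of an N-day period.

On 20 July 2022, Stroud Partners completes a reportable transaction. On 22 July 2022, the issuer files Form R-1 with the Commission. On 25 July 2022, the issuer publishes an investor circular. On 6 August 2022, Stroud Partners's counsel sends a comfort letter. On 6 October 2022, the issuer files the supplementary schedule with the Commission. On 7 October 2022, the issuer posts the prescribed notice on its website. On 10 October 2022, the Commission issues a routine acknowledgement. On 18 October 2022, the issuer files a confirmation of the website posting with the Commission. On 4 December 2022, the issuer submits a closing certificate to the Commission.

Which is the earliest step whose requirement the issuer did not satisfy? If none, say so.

(1) due by 20 July 2022 + 14 days = 3 August 2022; 22 July 2022 is within that limit.
(2) due by 22 July 2022 + 7 days = 29 July 2022; completed 25 July 2022, before the deadline.
(3) the permitted window runs from 20 July 2022 + 10 = 30 July 2022 to 20 July 2022 + 102 = 30 October 2022; done 6 October 2022, which is between those dates.
(4) due by 6 October 2022 + 90 days = 4 January 2023; 7 October 2022 is within that limit.
(5) the permitted window runs from 7 October 2022 + 16 = 23 October 2022 to 7 October 2022 + 35 = 11 November 2022; 18 October 2022 is 5 days too early.
Later steps need not be reached.

Step 5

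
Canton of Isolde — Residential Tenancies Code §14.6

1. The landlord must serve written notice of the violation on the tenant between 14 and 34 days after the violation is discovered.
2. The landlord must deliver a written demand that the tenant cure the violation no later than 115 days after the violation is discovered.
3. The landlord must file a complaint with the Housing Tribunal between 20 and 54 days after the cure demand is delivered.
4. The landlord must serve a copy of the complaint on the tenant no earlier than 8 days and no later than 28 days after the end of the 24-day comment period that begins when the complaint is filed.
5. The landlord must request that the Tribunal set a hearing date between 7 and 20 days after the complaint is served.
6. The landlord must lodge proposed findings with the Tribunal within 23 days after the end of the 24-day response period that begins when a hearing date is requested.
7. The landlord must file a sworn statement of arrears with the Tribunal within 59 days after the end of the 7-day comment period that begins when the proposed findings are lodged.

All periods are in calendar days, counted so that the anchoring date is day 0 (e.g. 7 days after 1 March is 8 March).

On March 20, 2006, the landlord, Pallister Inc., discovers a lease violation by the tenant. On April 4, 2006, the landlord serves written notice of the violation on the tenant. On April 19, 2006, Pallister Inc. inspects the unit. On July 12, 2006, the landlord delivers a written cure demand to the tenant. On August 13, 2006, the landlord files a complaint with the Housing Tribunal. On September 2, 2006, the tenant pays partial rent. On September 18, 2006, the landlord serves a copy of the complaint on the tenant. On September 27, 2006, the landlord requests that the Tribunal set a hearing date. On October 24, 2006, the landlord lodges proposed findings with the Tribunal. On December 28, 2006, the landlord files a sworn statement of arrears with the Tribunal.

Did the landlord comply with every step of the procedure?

Step 1: the window is 14–34 days after March 20, 2006 (when the violation is discovered), so April 3, 2006 through April 23, 2006; done April 4, 2006 — within the window.
Step 2: 115 days after March 20, 2006 (when the violation is discovered) is July 13, 2006; completed July 12, 2006, before the deadline.
Step 3: the window is 20–54 days after July 12, 2006 (when the cure demand is delivered), so August 1, 2006 through September 4, 2006; August 13, 2006 falls inside that range.
Step 4: the window is 8–28 days after September 6, 2006 (end of the 24-day comment period, which began when the complaint is filed on August 13, 2006), so September 14, 2006 through October 4, 2006; September 18, 2006 falls inside that range.
Step 5: the window is 7–20 days after September 18, 2006 (when the complaint is served), so September 25, 2006 through October 8, 2006; done September 27, 2006, which is between those dates.
Step 6: 23 days after October 21, 2006 (end of the 24-day response period, which began when a hearing date is requested on September 27, 2006) is November 13, 2006; done October 24, 2006 — timely.
Step 7: 59 days after October 31, 2006 (end of the 7-day comment period, which began when the proposed findings are lodged on October 24, 2006) is December 29, 2006; done December 28, 2006 — timely.

Yes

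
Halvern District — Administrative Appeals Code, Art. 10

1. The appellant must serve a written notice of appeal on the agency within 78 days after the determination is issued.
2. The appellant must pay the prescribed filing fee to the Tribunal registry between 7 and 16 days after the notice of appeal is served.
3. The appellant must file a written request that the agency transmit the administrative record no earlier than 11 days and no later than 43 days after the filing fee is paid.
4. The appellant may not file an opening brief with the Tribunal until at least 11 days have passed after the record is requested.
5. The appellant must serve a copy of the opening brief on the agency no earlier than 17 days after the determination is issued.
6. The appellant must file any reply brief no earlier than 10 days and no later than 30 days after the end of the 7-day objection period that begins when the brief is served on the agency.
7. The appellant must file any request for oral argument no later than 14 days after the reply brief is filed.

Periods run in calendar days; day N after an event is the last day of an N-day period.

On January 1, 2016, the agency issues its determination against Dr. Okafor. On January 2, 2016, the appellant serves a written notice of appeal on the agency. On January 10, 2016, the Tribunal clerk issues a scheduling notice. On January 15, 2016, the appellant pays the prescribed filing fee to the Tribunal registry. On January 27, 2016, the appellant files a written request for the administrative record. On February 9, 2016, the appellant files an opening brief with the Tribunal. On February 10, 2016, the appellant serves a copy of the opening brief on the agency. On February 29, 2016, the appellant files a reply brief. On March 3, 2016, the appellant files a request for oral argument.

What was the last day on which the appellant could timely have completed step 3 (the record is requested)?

February 27, 2016

Step 3 runs from January 15, 2016, when the filing fee is paid. The window is 11–43 days after January 15, 2016; it closes on February 27, 2016.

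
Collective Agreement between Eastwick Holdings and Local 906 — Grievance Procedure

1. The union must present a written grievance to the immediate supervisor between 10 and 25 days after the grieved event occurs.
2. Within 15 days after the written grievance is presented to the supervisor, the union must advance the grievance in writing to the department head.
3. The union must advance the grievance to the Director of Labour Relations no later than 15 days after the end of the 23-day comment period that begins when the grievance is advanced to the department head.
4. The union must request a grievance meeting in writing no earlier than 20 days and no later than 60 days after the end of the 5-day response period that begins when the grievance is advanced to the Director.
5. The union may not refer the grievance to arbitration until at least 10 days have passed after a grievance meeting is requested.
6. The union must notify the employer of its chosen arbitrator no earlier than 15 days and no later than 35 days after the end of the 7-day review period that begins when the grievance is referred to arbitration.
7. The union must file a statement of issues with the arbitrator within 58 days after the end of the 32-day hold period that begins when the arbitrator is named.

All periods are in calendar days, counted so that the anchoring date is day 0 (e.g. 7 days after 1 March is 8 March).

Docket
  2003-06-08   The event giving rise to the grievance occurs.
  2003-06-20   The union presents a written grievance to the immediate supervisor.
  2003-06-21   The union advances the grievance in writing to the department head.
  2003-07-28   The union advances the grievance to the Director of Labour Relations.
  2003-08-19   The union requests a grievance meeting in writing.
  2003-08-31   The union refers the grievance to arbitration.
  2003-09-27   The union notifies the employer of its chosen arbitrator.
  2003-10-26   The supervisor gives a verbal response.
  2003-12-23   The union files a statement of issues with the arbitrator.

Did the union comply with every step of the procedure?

No

(1) the permitted window runs from 2003-06-08 + 10 = 2003-06-18 to 2003-06-08 + 25 = 2003-07-03; done 2003-06-20 — within the window.
(2) due by 2003-06-20 + 15 days = 2003-07-05; 2003-06-21 is within that limit.
(3) due by 2003-07-14 + 15 days = 2003-07-29; completed 2003-07-28, before the deadline.
(4) the permitted window runs from 2003-08-02 + 20 = 2003-08-22 to 2003-08-02 + 60 = 2003-10-01; 2003-08-19 is 3 days too early.
The procedure was therefore not followed at step 4.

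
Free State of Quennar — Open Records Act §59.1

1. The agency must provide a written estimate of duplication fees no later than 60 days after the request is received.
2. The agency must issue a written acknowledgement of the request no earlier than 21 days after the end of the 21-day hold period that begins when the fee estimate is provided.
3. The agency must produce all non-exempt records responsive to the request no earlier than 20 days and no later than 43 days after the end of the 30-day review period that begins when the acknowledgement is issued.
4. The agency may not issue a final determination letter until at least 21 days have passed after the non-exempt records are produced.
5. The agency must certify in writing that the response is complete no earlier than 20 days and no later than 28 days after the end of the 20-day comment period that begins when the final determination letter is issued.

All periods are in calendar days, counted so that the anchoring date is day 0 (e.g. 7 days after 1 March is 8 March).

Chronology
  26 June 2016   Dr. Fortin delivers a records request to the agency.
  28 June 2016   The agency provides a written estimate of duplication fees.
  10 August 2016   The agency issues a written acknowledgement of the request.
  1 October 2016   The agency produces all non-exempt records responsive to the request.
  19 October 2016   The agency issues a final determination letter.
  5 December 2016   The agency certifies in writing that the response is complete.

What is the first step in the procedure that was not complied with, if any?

Step 4

Step 1 — counting 60 days from 26 June 2016 (when the request is received) gives a deadline of 25 August 2016; completed 28 June 2016, before the deadline.
Step 2 — must wait 21 days from 19 July 2016 (end of the 21-day hold period, which began when the fee estimate is provided on 28 June 2016), so not before 9 August 2016; done 10 August 2016 — permitted.
Step 3 — 20 and 43 days from 9 September 2016 (end of the 30-day review period, which began when the acknowledgement is issued on 10 August 2016) are 29 September 2016 and 22 October 2016 respectively; 1 October 2016 falls inside that range.
Step 4 — must wait 21 days from 1 October 2016 (when the non-exempt records are produced), so not before 22 October 2016; done 19 October 2016 — 3 days too early.
The analysis stops there.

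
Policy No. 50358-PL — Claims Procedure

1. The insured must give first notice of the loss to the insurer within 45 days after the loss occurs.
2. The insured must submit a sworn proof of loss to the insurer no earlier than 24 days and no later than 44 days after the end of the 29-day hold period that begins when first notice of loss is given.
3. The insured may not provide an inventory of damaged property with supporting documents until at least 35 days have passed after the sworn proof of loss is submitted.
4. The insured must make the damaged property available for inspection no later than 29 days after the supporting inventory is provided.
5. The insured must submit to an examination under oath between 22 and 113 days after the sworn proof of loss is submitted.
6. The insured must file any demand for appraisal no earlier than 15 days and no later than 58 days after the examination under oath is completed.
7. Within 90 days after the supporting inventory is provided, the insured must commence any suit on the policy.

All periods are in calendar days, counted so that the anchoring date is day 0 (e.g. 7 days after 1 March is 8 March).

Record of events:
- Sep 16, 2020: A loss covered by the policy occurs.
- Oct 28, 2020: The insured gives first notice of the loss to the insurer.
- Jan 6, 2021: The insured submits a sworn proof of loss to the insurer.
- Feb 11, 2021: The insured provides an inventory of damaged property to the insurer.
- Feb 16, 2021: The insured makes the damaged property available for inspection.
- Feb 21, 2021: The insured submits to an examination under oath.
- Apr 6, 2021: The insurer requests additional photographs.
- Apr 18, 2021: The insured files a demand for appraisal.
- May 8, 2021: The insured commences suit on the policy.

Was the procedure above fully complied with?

Step 1 — counting 45 days from Sep 16, 2020 (when the loss occurs) gives a deadline of Oct 31, 2020; done Oct 28, 2020 — timely.
Step 2 — 24 and 44 days from Nov 26, 2020 (end of the 29-day hold period, which began when first notice of loss is given on Oct 28, 2020) are Dec 20, 2020 and Jan 9, 2021 respectively; done Jan 6, 2021, which is between those dates.
Step 3 — must wait 35 days from Jan 6, 2021 (when the sworn proof of loss is submitted), so not before Feb 10, 2021; done Feb 11, 2021, after the minimum wait.
Step 4 — counting 29 days from Feb 11, 2021 (when the supporting inventory is provided) gives a deadline of Mar 12, 2021; Feb 16, 2021 is within that limit.
Step 5 — 22 and 113 days from Jan 6, 2021 (when the sworn proof of loss is submitted) are Jan 28, 2021 and Apr 29, 2021 respectively; done Feb 21, 2021 — within the window.
Step 6 — 15 and 58 days from Feb 21, 2021 (when the examination under oath is completed) are Mar 8, 2021 and Apr 20, 2021 respectively; done Apr 18, 2021, which is between those dates.
Step 7 — counting 90 days from Feb 11, 2021 (when the supporting inventory is provided) gives a deadline of May 12, 2021; done May 8, 2021 — timely.

Yes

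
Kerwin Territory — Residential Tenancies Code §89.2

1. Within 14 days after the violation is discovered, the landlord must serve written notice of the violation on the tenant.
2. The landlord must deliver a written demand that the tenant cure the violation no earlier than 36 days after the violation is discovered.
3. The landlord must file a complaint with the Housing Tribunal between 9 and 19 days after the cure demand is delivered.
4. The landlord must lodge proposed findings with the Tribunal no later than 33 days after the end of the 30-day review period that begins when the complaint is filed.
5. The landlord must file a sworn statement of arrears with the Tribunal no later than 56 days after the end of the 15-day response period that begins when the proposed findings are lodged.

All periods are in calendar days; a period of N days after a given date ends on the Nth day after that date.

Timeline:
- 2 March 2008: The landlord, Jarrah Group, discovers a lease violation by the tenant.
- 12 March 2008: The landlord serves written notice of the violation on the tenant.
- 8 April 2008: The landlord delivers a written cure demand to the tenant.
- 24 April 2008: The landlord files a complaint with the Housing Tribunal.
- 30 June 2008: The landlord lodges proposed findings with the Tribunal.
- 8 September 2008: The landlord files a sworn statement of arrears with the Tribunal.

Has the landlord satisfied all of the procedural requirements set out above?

No

Step 1: 14 days after 2 March 2008 (when the violation is discovered) is 16 March 2008; completed 12 March 2008, before the deadline.
Step 2: the earliest permitted date is 36 days after 2 March 2008 (when the violation is discovered), i.e. 7 April 2008; 8 April 2008 is on or after that date.
Step 3: the window is 9–19 days after 8 April 2008 (when the cure demand is delivered), so 17 April 2008 through 27 April 2008; 24 April 2008 falls inside that range.
Step 4: 33 days after 24 May 2008 (end of the 30-day review period, which began when the complaint is filed on 24 April 2008) is 26 June 2008; done 30 June 2008 — 4 days late.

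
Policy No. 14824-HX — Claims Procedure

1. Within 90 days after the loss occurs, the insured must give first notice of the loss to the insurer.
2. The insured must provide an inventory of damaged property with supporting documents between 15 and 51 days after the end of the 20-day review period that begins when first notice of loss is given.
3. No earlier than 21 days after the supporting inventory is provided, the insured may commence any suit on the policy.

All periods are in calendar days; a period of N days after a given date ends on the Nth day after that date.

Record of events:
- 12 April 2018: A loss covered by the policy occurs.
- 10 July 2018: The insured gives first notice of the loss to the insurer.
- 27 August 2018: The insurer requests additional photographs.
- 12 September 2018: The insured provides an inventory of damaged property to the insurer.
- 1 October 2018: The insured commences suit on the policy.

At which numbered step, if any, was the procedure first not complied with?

Step 1 — counting 90 days from 12 April 2018 (when the loss occurs) gives a deadline of 11 July 2018; done 10 July 2018 — timely.
Step 2 — 15 and 51 days from 30 July 2018 (end of the 20-day review period, which began when first notice of loss is given on 10 July 2018) are 14 August 2018 and 19 September 2018 respectively; done 12 September 2018 — within the window.
Step 3 — must wait 21 days from 12 September 2018 (when the supporting inventory is provided), so not before 3 October 2018; done 1 October 2018 — 2 days too early.

Step 3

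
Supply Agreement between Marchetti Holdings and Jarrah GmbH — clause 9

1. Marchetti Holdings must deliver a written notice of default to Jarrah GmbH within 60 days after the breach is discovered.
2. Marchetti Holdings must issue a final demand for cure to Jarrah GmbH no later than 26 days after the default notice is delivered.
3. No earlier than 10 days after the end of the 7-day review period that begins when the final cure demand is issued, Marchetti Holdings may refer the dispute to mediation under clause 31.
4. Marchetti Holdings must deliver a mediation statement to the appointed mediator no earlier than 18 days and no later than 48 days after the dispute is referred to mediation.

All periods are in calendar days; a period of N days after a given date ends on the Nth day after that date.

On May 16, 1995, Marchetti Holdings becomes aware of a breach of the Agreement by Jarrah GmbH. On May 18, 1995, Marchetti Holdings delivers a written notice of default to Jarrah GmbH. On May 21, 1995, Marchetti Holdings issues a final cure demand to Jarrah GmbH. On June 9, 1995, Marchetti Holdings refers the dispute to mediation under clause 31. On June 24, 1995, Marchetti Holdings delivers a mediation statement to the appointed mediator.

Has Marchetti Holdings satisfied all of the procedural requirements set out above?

Step 1 — counting 60 days from May 16, 1995 (when the breach is discovered) gives a deadline of July 15, 1995; completed May 18, 1995, before the deadline.
Step 2 — counting 26 days from May 18, 1995 (when the default notice is delivered) gives a deadline of June 13, 1995; May 21, 1995 is within that limit.
Step 3 — must wait 10 days from May 28, 1995 (end of the 7-day review period, which began when the final cure demand is issued on May 21, 1995), so not before June 7, 1995; done June 9, 1995, after the minimum wait.
Step 4 — 18 and 48 days from June 9, 1995 (when the dispute is referred to mediation) are June 27, 1995 and July 27, 1995 respectively; done June 24, 1995 — 3 days before the window opened.

No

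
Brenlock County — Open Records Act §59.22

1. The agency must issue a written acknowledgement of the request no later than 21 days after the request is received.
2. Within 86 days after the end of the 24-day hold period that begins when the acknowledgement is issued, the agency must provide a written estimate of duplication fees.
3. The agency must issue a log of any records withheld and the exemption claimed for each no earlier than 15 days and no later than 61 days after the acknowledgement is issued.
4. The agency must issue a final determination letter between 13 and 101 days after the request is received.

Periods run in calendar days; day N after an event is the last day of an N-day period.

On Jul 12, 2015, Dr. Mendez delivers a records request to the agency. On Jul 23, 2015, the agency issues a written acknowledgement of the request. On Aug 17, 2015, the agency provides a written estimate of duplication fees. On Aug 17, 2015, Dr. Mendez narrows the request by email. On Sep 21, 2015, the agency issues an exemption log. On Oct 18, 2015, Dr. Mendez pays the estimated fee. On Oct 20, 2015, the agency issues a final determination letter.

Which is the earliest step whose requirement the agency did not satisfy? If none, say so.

None — every step was satisfied

Step 1 — counting 21 days from Jul 12, 2015 (when the request is received) gives a deadline of Aug 2, 2015; completed Jul 23, 2015, before the deadline.
Step 2 — counting 86 days from Aug 16, 2015 (end of the 24-day hold period, which began when the acknowledgement is issued on Jul 23, 2015) gives a deadline of Nov 10, 2015; Aug 17, 2015 is within that limit.
Step 3 — 15 and 61 days from Jul 23, 2015 (when the acknowledgement is issued) are Aug 7, 2015 and Sep 22, 2015 respectively; done Sep 21, 2015 — within the window.
Step 4 — 13 and 101 days from Jul 12, 2015 (when the request is received) are Jul 25, 2015 and Oct 21, 2015 respectively; Oct 20, 2015 falls inside that range.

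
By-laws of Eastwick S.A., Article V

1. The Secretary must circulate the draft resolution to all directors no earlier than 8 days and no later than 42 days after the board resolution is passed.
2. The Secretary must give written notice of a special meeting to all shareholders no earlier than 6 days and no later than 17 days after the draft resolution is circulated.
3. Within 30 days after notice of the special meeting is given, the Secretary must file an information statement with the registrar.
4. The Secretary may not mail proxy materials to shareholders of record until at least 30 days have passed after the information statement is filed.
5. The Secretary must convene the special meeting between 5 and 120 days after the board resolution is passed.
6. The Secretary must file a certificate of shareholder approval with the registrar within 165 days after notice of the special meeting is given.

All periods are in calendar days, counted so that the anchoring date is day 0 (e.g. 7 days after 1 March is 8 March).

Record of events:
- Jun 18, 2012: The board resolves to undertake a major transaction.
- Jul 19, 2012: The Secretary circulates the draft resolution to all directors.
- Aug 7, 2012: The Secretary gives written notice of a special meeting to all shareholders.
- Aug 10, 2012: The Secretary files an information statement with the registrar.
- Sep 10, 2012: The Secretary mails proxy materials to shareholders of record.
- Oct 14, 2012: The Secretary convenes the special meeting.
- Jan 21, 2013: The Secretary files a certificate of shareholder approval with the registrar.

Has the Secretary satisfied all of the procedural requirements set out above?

No

Step 1: the window is 8–42 days after Jun 18, 2012 (when the board resolution is passed), so Jun 26, 2012 through Jul 30, 2012; done Jul 19, 2012 — within the window.
Step 2: the window is 6–17 days after Jul 19, 2012 (when the draft resolution is circulated), so Jul 25, 2012 through Aug 5, 2012; done Aug 7, 2012 — 2 days after the window closed.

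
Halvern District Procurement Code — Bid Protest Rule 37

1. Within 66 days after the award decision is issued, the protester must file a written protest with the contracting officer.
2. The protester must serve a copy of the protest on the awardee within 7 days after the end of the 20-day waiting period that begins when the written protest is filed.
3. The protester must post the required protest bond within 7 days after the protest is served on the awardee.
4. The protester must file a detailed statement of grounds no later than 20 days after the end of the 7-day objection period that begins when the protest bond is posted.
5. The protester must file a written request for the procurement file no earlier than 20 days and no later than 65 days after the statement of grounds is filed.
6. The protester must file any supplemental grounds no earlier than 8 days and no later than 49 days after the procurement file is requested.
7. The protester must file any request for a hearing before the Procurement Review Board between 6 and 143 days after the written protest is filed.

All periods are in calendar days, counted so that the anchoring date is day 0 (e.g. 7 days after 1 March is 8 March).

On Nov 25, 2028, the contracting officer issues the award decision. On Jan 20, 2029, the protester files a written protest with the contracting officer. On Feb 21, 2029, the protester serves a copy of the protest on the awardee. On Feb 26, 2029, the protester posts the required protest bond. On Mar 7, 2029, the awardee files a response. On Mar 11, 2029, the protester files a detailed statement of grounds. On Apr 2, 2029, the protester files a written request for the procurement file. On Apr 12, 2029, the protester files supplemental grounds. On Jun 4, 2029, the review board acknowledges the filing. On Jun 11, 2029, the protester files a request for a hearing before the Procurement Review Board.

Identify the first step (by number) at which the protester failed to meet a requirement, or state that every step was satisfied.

Step 2

Step 1 — counting 66 days from Nov 25, 2028 (when the award decision is issued) gives a deadline of Jan 30, 2029; Jan 20, 2029 is within that limit.
Step 2 — counting 7 days from Feb 9, 2029 (end of the 20-day waiting period, which began when the written protest is filed on Jan 20, 2029) gives a deadline of Feb 16, 2029; Feb 21, 2029 misses that deadline by 5 days.
The analysis stops there.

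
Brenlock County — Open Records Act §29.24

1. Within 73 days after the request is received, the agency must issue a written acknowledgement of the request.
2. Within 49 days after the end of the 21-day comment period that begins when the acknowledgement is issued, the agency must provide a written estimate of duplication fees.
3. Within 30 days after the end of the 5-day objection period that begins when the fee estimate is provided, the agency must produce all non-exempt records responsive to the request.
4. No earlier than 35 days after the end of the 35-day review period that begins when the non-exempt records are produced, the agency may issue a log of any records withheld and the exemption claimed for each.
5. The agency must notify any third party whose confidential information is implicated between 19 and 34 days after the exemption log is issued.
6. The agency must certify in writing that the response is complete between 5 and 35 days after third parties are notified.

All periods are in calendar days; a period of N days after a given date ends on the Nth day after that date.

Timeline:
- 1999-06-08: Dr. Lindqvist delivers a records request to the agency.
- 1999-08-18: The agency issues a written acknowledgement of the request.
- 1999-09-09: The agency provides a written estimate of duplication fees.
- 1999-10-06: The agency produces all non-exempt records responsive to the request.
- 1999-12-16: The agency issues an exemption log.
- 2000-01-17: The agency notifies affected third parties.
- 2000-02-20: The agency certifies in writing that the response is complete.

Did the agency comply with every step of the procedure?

Yes

Step 1: 73 days after 1999-06-08 (when the request is received) is 1999-08-20; completed 1999-08-18, before the deadline.
Step 2: 49 days after 1999-09-08 (end of the 21-day comment period, which began when the acknowledgement is issued on 1999-08-18) is 1999-10-27; done 1999-09-09 — timely.
Step 3: 30 days after 1999-09-14 (end of the 5-day objection period, which began when the fee estimate is provided on 1999-09-09) is 1999-10-14; done 1999-10-06 — timely.
Step 4: the earliest permitted date is 35 days after 1999-11-10 (end of the 35-day review period, which began when the non-exempt records are produced on 1999-10-06), i.e. 1999-12-15; done 1999-12-16, after the minimum wait.
Step 5: the window is 19–34 days after 1999-12-16 (when the exemption log is issued), so 2000-01-04 through 2000-01-19; done 2000-01-17, which is between those dates.
Step 6: the window is 5–35 days after 2000-01-17 (when third parties are notified), so 2000-01-22 through 2000-02-21; done 2000-02-20 — within the window.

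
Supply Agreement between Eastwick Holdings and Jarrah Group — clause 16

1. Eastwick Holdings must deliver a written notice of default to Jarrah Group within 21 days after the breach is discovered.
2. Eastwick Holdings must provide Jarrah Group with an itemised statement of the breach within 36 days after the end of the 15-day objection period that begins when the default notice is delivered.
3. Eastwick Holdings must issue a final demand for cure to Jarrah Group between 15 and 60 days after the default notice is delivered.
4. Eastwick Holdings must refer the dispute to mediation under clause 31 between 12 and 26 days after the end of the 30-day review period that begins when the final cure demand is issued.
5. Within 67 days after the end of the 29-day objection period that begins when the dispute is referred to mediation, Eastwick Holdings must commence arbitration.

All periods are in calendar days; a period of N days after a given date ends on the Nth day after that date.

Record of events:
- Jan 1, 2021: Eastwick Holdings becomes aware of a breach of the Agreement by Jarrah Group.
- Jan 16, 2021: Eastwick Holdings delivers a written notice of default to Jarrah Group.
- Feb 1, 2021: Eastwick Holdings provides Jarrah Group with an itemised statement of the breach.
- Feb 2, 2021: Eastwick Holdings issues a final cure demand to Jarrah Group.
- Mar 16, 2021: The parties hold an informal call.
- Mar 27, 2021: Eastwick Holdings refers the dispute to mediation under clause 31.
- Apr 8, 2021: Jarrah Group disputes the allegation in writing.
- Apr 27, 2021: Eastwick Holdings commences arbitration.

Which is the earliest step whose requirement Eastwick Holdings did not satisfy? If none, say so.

None — every step was satisfied

Step 1 — counting 21 days from Jan 1, 2021 (when the breach is discovered) gives a deadline of Jan 22, 2021; Jan 16, 2021 is within that limit.
Step 2 — counting 36 days from Jan 31, 2021 (end of the 15-day objection period, which began when the default notice is delivered on Jan 16, 2021) gives a deadline of Mar 8, 2021; Feb 1, 2021 is within that limit.
Step 3 — 15 and 60 days from Jan 16, 2021 (when the default notice is delivered) are Jan 31, 2021 and Mar 17, 2021 respectively; done Feb 2, 2021, which is between those dates.
Step 4 — 12 and 26 days from Mar 4, 2021 (end of the 30-day review period, which began when the final cure demand is issued on Feb 2, 2021) are Mar 16, 2021 and Mar 30, 2021 respectively; Mar 27, 2021 falls inside that range.
Step 5 — counting 67 days from Apr 25, 2021 (end of the 29-day objection period, which began when the dispute is referred to mediation on Mar 27, 2021) gives a deadline of Jul 1, 2021; Apr 27, 2021 is within that limit.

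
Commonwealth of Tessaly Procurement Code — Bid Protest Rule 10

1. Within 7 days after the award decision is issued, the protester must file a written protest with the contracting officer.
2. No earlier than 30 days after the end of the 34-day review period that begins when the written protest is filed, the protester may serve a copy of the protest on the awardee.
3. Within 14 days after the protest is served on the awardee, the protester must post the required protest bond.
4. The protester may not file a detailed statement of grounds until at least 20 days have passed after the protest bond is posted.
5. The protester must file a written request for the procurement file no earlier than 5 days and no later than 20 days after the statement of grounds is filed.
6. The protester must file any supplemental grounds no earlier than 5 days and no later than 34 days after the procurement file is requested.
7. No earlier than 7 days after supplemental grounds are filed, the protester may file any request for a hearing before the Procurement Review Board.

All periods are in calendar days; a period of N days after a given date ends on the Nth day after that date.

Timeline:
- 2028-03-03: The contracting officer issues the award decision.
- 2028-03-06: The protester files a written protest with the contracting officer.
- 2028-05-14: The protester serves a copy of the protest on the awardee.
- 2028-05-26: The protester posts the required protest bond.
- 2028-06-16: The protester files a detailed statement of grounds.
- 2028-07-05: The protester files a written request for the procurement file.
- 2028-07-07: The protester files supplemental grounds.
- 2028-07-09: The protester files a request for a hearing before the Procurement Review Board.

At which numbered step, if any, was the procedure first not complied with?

Step 1: 7 days after 2028-03-03 (when the award decision is issued) is 2028-03-10; 2028-03-06 is within that limit.
Step 2: the earliest permitted date is 30 days after 2028-04-09 (end of the 34-day review period, which began when the written protest is filed on 2028-03-06), i.e. 2028-05-09; done 2028-05-14, after the minimum wait.
Step 3: 14 days after 2028-05-14 (when the protest is served on the awardee) is 2028-05-28; completed 2028-05-26, before the deadline.
Step 4: the earliest permitted date is 20 days after 2028-05-26 (when the protest bond is posted), i.e. 2028-06-15; done 2028-06-16, after the minimum wait.
Step 5: the window is 5–20 days after 2028-06-16 (when the statement of grounds is filed), so 2028-06-21 through 2028-07-06; 2028-07-05 falls inside that range.
Step 6: the window is 5–34 days after 2028-07-05 (when the procurement file is requested), so 2028-07-10 through 2028-08-08; 2028-07-07 is 3 days too early.

Step 6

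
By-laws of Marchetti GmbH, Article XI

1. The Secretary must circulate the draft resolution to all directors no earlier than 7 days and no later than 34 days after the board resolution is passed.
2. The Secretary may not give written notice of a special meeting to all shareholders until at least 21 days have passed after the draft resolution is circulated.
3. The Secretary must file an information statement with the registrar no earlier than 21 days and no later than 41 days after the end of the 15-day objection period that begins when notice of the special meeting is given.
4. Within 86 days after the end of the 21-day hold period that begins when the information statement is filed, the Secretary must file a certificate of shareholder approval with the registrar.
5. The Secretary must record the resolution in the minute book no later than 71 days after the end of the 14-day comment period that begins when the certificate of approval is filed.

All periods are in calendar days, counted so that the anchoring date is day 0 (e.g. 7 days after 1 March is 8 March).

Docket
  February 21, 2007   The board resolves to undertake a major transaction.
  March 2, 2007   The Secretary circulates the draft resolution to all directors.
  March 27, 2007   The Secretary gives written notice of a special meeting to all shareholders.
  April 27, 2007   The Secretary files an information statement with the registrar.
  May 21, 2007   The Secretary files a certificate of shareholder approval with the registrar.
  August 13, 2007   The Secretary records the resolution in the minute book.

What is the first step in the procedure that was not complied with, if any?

Step 3

Step 1: the window is 7–34 days after February 21, 2007 (when the board resolution is passed), so February 28, 2007 through March 27, 2007; done March 2, 2007, which is between those dates.
Step 2: the earliest permitted date is 21 days after March 2, 2007 (when the draft resolution is circulated), i.e. March 23, 2007; March 27, 2007 is on or after that date.
Step 3: the window is 21–41 days after April 11, 2007 (end of the 15-day objection period, which began when notice of the special meeting is given on March 27, 2007), so May 2, 2007 through May 22, 2007; done April 27, 2007 — 5 days before the window opened.
Later steps need not be reached.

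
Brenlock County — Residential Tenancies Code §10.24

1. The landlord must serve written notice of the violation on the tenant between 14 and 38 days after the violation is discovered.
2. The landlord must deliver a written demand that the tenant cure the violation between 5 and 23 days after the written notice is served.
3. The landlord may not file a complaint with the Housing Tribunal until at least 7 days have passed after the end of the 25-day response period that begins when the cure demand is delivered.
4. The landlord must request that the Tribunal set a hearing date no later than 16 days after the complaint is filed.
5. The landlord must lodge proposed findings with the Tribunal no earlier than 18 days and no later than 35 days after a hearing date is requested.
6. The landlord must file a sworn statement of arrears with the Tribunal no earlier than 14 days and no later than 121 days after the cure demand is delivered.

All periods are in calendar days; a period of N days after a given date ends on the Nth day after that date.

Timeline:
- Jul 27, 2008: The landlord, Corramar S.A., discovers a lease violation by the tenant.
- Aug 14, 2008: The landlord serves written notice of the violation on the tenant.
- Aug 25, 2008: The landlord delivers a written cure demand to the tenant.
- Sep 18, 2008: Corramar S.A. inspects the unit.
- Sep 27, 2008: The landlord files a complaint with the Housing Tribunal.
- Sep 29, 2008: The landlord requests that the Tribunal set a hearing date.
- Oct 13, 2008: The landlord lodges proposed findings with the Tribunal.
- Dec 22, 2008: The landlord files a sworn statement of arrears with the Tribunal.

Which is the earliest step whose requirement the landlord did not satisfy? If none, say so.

Step 1 — 14 and 38 days from Jul 27, 2008 (when the violation is discovered) are Aug 10, 2008 and Sep 3, 2008 respectively; done Aug 14, 2008, which is between those dates.
Step 2 — 5 and 23 days from Aug 14, 2008 (when the written notice is served) are Aug 19, 2008 and Sep 6, 2008 respectively; done Aug 25, 2008 — within the window.
Step 3 — must wait 7 days from Sep 19, 2008 (end of the 25-day response period, which began when the cure demand is delivered on Aug 25, 2008), so not before Sep 26, 2008; Sep 27, 2008 is on or after that date.
Step 4 — counting 16 days from Sep 27, 2008 (when the complaint is filed) gives a deadline of Oct 13, 2008; completed Sep 29, 2008, before the deadline.
Step 5 — 18 and 35 days from Sep 29, 2008 (when a hearing date is requested) are Oct 17, 2008 and Nov 3, 2008 respectively; done Oct 13, 2008 — 4 days before the window opened.
The procedure was therefore not followed at step 5.

Step 5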